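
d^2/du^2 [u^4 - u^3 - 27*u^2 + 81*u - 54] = 12*u^2 - 6*u - 54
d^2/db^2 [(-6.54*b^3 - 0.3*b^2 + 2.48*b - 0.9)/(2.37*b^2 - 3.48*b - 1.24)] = (1.13686837721616e-13*b^5 - 1.13686837721616e-13*b^4 - 173.932272*b^3 - 204.949548*b^2 + 27.93096*b - 49.414512)/(13.312053*b^6 - 58.640436*b^5 + 65.210076*b^4 + 19.217952*b^3 - 34.118352*b^2 - 16.052544*b - 1.906624)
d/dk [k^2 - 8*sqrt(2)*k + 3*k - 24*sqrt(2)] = 2*k - 8*sqrt(2) + 3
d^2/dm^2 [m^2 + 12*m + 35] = 2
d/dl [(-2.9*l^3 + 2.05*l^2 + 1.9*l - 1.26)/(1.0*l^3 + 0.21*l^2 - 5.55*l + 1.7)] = (-2.659*l^4 + 28.39*l^3 - 22.7865*l^2 + 7.4992*l - 3.763)/(1.0*l^6 + 0.42*l^5 - 11.0559*l^4 + 1.069*l^3 + 31.5165*l^2 - 18.87*l + 2.89)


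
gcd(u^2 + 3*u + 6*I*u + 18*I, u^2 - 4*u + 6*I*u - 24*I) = u + 6*I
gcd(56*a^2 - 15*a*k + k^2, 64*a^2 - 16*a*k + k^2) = 8*a - k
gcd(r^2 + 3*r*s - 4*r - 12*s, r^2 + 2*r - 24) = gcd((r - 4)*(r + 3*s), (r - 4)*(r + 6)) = r - 4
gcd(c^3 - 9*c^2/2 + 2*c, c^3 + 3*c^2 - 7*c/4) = c^2 - c/2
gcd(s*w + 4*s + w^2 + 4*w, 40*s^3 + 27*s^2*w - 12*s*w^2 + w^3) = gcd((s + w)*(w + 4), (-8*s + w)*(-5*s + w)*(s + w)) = s + w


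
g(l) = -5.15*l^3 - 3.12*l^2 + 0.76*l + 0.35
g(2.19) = -67.04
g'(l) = -15.45*l^2 - 6.24*l + 0.76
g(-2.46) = 56.27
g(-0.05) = 0.30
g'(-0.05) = 1.03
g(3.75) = -312.26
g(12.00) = -9339.01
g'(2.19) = -87.01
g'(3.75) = -239.91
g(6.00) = -1219.81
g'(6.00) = -592.88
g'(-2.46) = -77.39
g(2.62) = -111.70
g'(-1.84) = -40.07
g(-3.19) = 133.35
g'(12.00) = -2298.92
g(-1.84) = 20.47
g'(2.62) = -121.64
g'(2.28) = -93.78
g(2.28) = -75.18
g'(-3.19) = -136.56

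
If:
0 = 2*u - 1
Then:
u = 1/2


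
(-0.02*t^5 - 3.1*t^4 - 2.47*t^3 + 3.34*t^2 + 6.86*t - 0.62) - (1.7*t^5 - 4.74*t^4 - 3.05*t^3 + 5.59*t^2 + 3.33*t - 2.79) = -1.72*t^5 + 1.64*t^4 + 0.58*t^3 - 2.25*t^2 + 3.53*t + 2.17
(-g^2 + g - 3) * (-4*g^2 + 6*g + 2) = 4*g^4 - 10*g^3 + 16*g^2 - 16*g - 6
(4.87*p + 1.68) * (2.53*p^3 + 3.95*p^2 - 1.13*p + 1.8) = 12.3211*p^4 + 23.4869*p^3 + 1.1329*p^2 + 6.8676*p + 3.024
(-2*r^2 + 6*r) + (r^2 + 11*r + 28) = -r^2 + 17*r + 28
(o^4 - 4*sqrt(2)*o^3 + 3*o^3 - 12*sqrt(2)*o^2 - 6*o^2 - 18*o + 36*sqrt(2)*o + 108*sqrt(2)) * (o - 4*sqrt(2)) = o^5 - 8*sqrt(2)*o^4 + 3*o^4 - 24*sqrt(2)*o^3 + 26*o^3 + 78*o^2 + 60*sqrt(2)*o^2 - 288*o + 180*sqrt(2)*o - 864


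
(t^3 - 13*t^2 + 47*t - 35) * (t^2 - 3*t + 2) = t^5 - 16*t^4 + 88*t^3 - 202*t^2 + 199*t - 70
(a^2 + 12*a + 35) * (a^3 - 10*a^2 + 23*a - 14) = a^5 + 2*a^4 - 62*a^3 - 88*a^2 + 637*a - 490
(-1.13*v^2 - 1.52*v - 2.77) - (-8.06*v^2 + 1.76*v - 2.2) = 6.93*v^2 - 3.28*v - 0.57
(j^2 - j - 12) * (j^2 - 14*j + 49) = j^4 - 15*j^3 + 51*j^2 + 119*j - 588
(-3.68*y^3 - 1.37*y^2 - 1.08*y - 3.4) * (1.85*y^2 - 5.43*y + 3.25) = -6.808*y^5 + 17.4479*y^4 - 6.5189*y^3 - 4.8781*y^2 + 14.952*y - 11.05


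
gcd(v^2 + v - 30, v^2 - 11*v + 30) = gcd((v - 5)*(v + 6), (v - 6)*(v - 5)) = v - 5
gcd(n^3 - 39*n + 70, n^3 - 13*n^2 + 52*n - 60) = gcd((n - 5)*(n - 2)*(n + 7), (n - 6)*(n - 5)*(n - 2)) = n^2 - 7*n + 10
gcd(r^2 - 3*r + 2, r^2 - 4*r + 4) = r - 2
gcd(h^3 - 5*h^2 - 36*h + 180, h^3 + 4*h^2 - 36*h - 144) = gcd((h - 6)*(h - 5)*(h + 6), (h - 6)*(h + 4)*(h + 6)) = h^2 - 36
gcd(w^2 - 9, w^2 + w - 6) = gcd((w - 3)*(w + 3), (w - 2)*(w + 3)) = w + 3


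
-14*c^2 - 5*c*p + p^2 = (-7*c + p)*(2*c + p)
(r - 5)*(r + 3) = r^2 - 2*r - 15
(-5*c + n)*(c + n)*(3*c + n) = -15*c^3 - 17*c^2*n - c*n^2 + n^3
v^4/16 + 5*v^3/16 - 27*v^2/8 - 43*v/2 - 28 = (v/4 + 1/2)*(v/4 + 1)*(v - 8)*(v + 7)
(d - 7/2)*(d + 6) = d^2 + 5*d/2 - 21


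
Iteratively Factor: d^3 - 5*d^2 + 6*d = (d - 2)*(d^2 - 3*d) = (d - 3)*(d - 2)*(d)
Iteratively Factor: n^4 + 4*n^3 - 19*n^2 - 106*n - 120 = (n + 3)*(n^3 + n^2 - 22*n - 40) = (n + 2)*(n + 3)*(n^2 - n - 20) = (n + 2)*(n + 3)*(n + 4)*(n - 5)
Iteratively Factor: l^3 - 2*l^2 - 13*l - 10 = (l + 1)*(l^2 - 3*l - 10) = (l + 1)*(l + 2)*(l - 5)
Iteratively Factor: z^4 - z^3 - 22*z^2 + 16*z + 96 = (z + 4)*(z^3 - 5*z^2 - 2*z + 24) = (z - 4)*(z + 4)*(z^2 - z - 6) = (z - 4)*(z - 3)*(z + 4)*(z + 2)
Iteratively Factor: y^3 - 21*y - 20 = (y + 4)*(y^2 - 4*y - 5) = (y + 1)*(y + 4)*(y - 5)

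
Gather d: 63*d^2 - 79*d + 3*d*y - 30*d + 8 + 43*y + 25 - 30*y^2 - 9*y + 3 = 63*d^2 + d*(3*y - 109) - 30*y^2 + 34*y + 36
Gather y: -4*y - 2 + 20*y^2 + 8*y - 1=20*y^2 + 4*y - 3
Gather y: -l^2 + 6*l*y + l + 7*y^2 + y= -l^2 + l + 7*y^2 + y*(6*l + 1)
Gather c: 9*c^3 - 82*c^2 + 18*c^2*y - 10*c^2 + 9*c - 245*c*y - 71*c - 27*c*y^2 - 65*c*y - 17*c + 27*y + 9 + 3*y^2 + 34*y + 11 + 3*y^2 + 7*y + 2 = 9*c^3 + c^2*(18*y - 92) + c*(-27*y^2 - 310*y - 79) + 6*y^2 + 68*y + 22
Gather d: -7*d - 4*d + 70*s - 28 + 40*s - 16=-11*d + 110*s - 44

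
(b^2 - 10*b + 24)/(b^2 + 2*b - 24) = (b - 6)/(b + 6)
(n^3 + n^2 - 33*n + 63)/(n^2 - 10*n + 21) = (n^2 + 4*n - 21)/(n - 7)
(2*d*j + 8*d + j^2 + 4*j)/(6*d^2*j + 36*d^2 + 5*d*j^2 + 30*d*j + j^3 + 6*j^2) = (j + 4)/(3*d*j + 18*d + j^2 + 6*j)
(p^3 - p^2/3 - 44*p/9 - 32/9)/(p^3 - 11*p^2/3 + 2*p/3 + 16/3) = (p + 4/3)/(p - 2)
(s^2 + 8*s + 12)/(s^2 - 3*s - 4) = (s^2 + 8*s + 12)/(s^2 - 3*s - 4)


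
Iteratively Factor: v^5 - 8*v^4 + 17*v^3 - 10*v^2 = (v)*(v^4 - 8*v^3 + 17*v^2 - 10*v) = v*(v - 1)*(v^3 - 7*v^2 + 10*v) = v*(v - 2)*(v - 1)*(v^2 - 5*v) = v^2*(v - 2)*(v - 1)*(v - 5)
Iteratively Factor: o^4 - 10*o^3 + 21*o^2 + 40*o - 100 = (o - 5)*(o^3 - 5*o^2 - 4*o + 20) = (o - 5)*(o - 2)*(o^2 - 3*o - 10) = (o - 5)^2*(o - 2)*(o + 2)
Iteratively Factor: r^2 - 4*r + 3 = (r - 1)*(r - 3)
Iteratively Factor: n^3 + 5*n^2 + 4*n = (n + 1)*(n^2 + 4*n) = (n + 1)*(n + 4)*(n)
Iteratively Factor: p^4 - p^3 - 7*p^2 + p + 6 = (p - 3)*(p^3 + 2*p^2 - p - 2) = (p - 3)*(p - 1)*(p^2 + 3*p + 2) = (p - 3)*(p - 1)*(p + 2)*(p + 1)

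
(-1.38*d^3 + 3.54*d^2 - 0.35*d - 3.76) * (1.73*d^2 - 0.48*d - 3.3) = -2.3874*d^5 + 6.7866*d^4 + 2.2493*d^3 - 18.0188*d^2 + 2.9598*d + 12.408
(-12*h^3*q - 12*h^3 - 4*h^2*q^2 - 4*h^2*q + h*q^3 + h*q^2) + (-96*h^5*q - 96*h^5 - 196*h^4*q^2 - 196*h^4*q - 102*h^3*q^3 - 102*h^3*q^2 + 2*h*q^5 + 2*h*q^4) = -96*h^5*q - 96*h^5 - 196*h^4*q^2 - 196*h^4*q - 102*h^3*q^3 - 102*h^3*q^2 - 12*h^3*q - 12*h^3 - 4*h^2*q^2 - 4*h^2*q + 2*h*q^5 + 2*h*q^4 + h*q^3 + h*q^2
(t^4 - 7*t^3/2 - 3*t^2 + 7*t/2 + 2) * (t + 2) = t^5 - 3*t^4/2 - 10*t^3 - 5*t^2/2 + 9*t + 4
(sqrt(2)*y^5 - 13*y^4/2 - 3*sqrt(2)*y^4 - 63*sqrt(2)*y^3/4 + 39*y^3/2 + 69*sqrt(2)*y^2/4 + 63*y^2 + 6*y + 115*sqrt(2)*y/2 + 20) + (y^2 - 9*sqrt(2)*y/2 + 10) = sqrt(2)*y^5 - 13*y^4/2 - 3*sqrt(2)*y^4 - 63*sqrt(2)*y^3/4 + 39*y^3/2 + 69*sqrt(2)*y^2/4 + 64*y^2 + 6*y + 53*sqrt(2)*y + 30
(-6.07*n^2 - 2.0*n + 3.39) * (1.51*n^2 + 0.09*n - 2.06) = -9.1657*n^4 - 3.5663*n^3 + 17.4431*n^2 + 4.4251*n - 6.9834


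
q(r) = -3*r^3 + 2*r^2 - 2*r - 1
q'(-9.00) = -767.00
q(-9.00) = 2366.00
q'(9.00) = -695.00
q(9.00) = -2044.00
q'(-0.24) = -3.48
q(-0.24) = -0.36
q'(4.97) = -204.43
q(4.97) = -329.83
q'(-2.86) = -87.06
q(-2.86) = 91.26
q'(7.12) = -429.77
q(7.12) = -996.68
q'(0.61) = -2.91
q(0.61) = -2.16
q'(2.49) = -47.84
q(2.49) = -39.89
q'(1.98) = -29.36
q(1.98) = -20.41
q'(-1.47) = -27.33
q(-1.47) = 15.79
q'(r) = -9*r^2 + 4*r - 2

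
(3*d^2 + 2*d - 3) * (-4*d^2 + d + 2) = -12*d^4 - 5*d^3 + 20*d^2 + d - 6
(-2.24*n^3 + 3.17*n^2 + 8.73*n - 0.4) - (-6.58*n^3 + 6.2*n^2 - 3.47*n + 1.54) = 4.34*n^3 - 3.03*n^2 + 12.2*n - 1.94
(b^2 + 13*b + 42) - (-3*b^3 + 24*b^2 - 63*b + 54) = 3*b^3 - 23*b^2 + 76*b - 12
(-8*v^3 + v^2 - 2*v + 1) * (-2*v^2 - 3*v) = 16*v^5 + 22*v^4 + v^3 + 4*v^2 - 3*v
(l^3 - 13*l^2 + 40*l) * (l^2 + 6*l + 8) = l^5 - 7*l^4 - 30*l^3 + 136*l^2 + 320*l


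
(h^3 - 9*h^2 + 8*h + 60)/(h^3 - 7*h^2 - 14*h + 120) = (h + 2)/(h + 4)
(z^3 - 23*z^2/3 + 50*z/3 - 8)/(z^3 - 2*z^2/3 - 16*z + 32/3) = (z - 3)/(z + 4)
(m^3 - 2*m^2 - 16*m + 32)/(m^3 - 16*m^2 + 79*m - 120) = (m^3 - 2*m^2 - 16*m + 32)/(m^3 - 16*m^2 + 79*m - 120)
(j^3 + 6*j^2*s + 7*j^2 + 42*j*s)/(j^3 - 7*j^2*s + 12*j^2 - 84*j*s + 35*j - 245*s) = j*(-j - 6*s)/(-j^2 + 7*j*s - 5*j + 35*s)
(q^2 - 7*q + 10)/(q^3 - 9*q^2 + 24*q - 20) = 1/(q - 2)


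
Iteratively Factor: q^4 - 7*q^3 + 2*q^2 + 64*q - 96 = (q - 2)*(q^3 - 5*q^2 - 8*q + 48) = (q - 4)*(q - 2)*(q^2 - q - 12) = (q - 4)*(q - 2)*(q + 3)*(q - 4)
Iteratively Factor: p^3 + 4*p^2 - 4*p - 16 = (p + 4)*(p^2 - 4) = (p + 2)*(p + 4)*(p - 2)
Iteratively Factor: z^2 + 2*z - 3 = (z + 3)*(z - 1)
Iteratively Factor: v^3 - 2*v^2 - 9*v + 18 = (v - 2)*(v^2 - 9) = (v - 2)*(v + 3)*(v - 3)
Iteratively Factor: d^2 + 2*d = (d)*(d + 2)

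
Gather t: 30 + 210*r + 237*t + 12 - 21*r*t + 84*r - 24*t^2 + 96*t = 294*r - 24*t^2 + t*(333 - 21*r) + 42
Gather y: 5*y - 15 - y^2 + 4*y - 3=-y^2 + 9*y - 18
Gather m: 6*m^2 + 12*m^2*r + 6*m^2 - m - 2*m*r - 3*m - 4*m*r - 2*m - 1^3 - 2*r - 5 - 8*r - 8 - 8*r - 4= m^2*(12*r + 12) + m*(-6*r - 6) - 18*r - 18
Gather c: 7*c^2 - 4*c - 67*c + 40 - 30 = 7*c^2 - 71*c + 10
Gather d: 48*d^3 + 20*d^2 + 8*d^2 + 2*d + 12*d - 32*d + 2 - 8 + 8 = 48*d^3 + 28*d^2 - 18*d + 2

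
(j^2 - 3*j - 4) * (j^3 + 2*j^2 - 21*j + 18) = j^5 - j^4 - 31*j^3 + 73*j^2 + 30*j - 72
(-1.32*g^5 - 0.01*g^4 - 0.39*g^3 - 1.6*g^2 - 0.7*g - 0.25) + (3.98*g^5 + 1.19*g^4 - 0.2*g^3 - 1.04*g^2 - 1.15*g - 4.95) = 2.66*g^5 + 1.18*g^4 - 0.59*g^3 - 2.64*g^2 - 1.85*g - 5.2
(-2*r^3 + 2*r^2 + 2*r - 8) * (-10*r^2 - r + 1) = 20*r^5 - 18*r^4 - 24*r^3 + 80*r^2 + 10*r - 8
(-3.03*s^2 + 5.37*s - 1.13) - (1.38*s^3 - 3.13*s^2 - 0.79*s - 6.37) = -1.38*s^3 + 0.1*s^2 + 6.16*s + 5.24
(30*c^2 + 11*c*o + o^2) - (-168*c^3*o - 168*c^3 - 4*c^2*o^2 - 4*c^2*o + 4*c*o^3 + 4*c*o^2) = 168*c^3*o + 168*c^3 + 4*c^2*o^2 + 4*c^2*o + 30*c^2 - 4*c*o^3 - 4*c*o^2 + 11*c*o + o^2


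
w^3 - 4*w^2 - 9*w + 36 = (w - 4)*(w - 3)*(w + 3)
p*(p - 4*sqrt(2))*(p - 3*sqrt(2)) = p^3 - 7*sqrt(2)*p^2 + 24*p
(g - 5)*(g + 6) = g^2 + g - 30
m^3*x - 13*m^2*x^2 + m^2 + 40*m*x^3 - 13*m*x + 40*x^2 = (m - 8*x)*(m - 5*x)*(m*x + 1)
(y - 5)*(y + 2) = y^2 - 3*y - 10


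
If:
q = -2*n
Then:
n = -q/2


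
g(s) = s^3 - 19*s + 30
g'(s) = 3*s^2 - 19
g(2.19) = -1.11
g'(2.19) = -4.61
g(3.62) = 8.66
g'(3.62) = 20.31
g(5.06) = 63.41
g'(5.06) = 57.81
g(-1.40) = 53.86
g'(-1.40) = -13.12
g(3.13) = 1.19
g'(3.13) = 10.39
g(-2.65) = 61.74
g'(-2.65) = 2.07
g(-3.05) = 59.58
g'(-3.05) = 8.91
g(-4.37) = 29.58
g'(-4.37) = 38.29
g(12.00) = 1530.00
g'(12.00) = 413.00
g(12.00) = 1530.00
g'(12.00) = 413.00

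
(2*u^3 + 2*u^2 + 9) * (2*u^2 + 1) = 4*u^5 + 4*u^4 + 2*u^3 + 20*u^2 + 9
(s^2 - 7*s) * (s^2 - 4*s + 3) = s^4 - 11*s^3 + 31*s^2 - 21*s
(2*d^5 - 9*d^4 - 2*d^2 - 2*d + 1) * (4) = 8*d^5 - 36*d^4 - 8*d^2 - 8*d + 4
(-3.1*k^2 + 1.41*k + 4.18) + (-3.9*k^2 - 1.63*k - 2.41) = -7.0*k^2 - 0.22*k + 1.77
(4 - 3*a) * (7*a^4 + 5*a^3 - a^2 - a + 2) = -21*a^5 + 13*a^4 + 23*a^3 - a^2 - 10*a + 8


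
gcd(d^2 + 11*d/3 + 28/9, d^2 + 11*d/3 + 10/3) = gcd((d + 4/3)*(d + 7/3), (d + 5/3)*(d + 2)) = 1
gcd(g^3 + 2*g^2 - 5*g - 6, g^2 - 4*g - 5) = g + 1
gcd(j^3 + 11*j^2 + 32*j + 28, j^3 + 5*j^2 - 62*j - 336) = j + 7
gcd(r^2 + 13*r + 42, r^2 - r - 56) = r + 7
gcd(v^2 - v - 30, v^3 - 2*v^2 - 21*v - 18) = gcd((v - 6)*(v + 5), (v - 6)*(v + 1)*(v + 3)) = v - 6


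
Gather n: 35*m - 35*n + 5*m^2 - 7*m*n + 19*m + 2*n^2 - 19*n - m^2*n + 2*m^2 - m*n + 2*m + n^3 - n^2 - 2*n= 7*m^2 + 56*m + n^3 + n^2 + n*(-m^2 - 8*m - 56)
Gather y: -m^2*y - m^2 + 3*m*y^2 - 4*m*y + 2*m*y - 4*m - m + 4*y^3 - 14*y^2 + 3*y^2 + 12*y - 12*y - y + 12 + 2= -m^2 - 5*m + 4*y^3 + y^2*(3*m - 11) + y*(-m^2 - 2*m - 1) + 14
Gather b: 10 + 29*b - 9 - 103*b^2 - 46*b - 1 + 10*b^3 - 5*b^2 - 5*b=10*b^3 - 108*b^2 - 22*b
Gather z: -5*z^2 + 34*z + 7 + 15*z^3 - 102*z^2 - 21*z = 15*z^3 - 107*z^2 + 13*z + 7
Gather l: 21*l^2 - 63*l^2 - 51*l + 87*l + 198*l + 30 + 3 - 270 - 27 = -42*l^2 + 234*l - 264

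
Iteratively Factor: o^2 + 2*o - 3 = (o - 1)*(o + 3)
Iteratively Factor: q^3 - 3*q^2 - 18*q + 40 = (q + 4)*(q^2 - 7*q + 10) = (q - 2)*(q + 4)*(q - 5)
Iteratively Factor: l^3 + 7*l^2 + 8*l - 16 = (l - 1)*(l^2 + 8*l + 16) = (l - 1)*(l + 4)*(l + 4)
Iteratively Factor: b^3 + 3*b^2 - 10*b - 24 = (b + 2)*(b^2 + b - 12) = (b + 2)*(b + 4)*(b - 3)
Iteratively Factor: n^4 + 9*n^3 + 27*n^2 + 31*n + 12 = (n + 1)*(n^3 + 8*n^2 + 19*n + 12) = (n + 1)*(n + 4)*(n^2 + 4*n + 3) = (n + 1)^2*(n + 4)*(n + 3)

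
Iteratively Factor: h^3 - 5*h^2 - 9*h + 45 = (h - 3)*(h^2 - 2*h - 15) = (h - 3)*(h + 3)*(h - 5)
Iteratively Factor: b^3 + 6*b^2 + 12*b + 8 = (b + 2)*(b^2 + 4*b + 4) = (b + 2)^2*(b + 2)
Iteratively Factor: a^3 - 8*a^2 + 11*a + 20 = (a - 4)*(a^2 - 4*a - 5) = (a - 5)*(a - 4)*(a + 1)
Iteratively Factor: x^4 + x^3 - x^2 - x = (x - 1)*(x^3 + 2*x^2 + x) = (x - 1)*(x + 1)*(x^2 + x) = x*(x - 1)*(x + 1)*(x + 1)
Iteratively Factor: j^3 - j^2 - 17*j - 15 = (j + 1)*(j^2 - 2*j - 15) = (j + 1)*(j + 3)*(j - 5)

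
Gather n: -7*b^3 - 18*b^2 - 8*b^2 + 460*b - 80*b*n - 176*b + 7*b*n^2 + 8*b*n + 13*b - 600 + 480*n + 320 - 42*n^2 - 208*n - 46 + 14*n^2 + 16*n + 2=-7*b^3 - 26*b^2 + 297*b + n^2*(7*b - 28) + n*(288 - 72*b) - 324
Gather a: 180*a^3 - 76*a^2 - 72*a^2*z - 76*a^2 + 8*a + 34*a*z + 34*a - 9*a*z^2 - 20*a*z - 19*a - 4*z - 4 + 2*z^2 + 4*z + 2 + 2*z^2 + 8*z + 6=180*a^3 + a^2*(-72*z - 152) + a*(-9*z^2 + 14*z + 23) + 4*z^2 + 8*z + 4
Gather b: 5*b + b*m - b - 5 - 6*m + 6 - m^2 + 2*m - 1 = b*(m + 4) - m^2 - 4*m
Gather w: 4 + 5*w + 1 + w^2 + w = w^2 + 6*w + 5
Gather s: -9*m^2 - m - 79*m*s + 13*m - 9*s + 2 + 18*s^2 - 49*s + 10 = -9*m^2 + 12*m + 18*s^2 + s*(-79*m - 58) + 12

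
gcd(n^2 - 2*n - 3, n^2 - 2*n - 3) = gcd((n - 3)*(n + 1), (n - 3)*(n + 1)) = n^2 - 2*n - 3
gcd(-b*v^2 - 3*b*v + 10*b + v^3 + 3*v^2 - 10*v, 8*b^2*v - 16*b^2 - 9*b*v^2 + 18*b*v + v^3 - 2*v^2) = -b*v + 2*b + v^2 - 2*v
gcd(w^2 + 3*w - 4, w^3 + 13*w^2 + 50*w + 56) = w + 4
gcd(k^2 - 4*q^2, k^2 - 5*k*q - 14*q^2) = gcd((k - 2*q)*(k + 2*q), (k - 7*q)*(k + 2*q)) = k + 2*q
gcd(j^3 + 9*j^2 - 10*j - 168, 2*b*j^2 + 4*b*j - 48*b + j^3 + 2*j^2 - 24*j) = j^2 + 2*j - 24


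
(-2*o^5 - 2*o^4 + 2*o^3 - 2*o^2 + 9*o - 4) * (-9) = 18*o^5 + 18*o^4 - 18*o^3 + 18*o^2 - 81*o + 36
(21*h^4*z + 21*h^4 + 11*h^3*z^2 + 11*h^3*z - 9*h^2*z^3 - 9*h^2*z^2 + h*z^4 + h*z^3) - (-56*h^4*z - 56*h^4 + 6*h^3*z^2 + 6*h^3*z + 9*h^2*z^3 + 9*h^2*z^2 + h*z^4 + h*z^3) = 77*h^4*z + 77*h^4 + 5*h^3*z^2 + 5*h^3*z - 18*h^2*z^3 - 18*h^2*z^2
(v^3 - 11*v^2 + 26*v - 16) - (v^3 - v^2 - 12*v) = -10*v^2 + 38*v - 16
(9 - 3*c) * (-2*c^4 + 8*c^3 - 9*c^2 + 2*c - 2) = 6*c^5 - 42*c^4 + 99*c^3 - 87*c^2 + 24*c - 18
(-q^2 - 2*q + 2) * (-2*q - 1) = 2*q^3 + 5*q^2 - 2*q - 2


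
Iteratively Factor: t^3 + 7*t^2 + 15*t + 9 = (t + 3)*(t^2 + 4*t + 3) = (t + 3)^2*(t + 1)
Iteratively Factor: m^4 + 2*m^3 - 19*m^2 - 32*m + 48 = (m - 1)*(m^3 + 3*m^2 - 16*m - 48) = (m - 4)*(m - 1)*(m^2 + 7*m + 12) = (m - 4)*(m - 1)*(m + 4)*(m + 3)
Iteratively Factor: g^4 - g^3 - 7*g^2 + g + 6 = (g - 3)*(g^3 + 2*g^2 - g - 2) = (g - 3)*(g + 2)*(g^2 - 1) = (g - 3)*(g - 1)*(g + 2)*(g + 1)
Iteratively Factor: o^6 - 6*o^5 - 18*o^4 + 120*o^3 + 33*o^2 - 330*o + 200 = (o - 5)*(o^5 - o^4 - 23*o^3 + 5*o^2 + 58*o - 40) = (o - 5)*(o + 4)*(o^4 - 5*o^3 - 3*o^2 + 17*o - 10) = (o - 5)^2*(o + 4)*(o^3 - 3*o + 2) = (o - 5)^2*(o - 1)*(o + 4)*(o^2 + o - 2) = (o - 5)^2*(o - 1)^2*(o + 4)*(o + 2)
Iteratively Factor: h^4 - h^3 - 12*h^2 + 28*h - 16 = (h - 2)*(h^3 + h^2 - 10*h + 8) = (h - 2)^2*(h^2 + 3*h - 4) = (h - 2)^2*(h + 4)*(h - 1)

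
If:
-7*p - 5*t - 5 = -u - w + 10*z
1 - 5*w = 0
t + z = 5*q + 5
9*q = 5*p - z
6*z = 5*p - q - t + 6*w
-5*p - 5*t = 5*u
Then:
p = -556/405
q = -737/1215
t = 4097/1215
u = -2429/1215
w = 1/5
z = -569/405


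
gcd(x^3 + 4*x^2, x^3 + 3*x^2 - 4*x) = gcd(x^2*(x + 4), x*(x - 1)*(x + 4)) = x^2 + 4*x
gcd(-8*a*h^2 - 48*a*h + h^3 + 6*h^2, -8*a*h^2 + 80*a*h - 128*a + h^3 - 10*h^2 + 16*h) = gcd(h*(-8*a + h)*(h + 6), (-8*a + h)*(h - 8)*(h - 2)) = 8*a - h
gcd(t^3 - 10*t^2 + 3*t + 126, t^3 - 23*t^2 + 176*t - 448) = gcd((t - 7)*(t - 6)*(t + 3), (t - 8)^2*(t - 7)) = t - 7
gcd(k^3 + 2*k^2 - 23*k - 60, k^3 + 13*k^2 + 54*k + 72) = k^2 + 7*k + 12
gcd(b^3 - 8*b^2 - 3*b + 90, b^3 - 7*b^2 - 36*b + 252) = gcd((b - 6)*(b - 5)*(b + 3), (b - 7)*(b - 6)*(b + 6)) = b - 6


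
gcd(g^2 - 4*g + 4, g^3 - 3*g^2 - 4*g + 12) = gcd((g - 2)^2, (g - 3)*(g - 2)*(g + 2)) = g - 2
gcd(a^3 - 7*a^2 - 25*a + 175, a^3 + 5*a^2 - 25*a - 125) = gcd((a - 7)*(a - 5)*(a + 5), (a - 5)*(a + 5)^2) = a^2 - 25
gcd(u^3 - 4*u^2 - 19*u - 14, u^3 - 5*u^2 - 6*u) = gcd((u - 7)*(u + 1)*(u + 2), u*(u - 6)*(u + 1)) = u + 1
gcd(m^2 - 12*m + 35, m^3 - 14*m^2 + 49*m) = m - 7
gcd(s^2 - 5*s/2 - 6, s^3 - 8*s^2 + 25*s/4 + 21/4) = 1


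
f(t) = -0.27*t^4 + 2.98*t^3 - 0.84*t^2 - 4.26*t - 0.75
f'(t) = -1.08*t^3 + 8.94*t^2 - 1.68*t - 4.26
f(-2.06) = -26.45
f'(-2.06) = 46.58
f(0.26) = -1.86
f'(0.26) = -4.11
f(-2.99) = -96.76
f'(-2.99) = 109.56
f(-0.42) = 0.66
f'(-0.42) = -1.90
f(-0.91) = 0.00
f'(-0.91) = 5.49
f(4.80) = 145.69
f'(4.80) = 74.21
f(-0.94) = -0.17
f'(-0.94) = 6.12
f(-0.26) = 0.25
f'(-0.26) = -3.20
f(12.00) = -622.11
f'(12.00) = -603.30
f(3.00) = 37.50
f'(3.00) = 42.00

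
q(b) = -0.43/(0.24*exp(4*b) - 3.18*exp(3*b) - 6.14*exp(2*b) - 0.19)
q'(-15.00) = 0.00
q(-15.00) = 2.26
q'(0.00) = -0.10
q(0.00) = 0.05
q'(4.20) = 0.00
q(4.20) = -0.00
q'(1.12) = -0.01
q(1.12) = 0.00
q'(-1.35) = -0.98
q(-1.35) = 0.65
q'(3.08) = 0.00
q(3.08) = -0.00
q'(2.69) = 0.14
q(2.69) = 0.00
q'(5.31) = 0.00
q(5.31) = -0.00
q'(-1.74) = -1.18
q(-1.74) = 1.09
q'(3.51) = 0.00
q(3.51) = -0.00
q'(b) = -0.43*(-0.96*exp(4*b) + 9.54*exp(3*b) + 12.28*exp(2*b))/(0.24*exp(4*b) - 3.18*exp(3*b) - 6.14*exp(2*b) - 0.19)^2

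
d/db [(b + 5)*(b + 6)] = 2*b + 11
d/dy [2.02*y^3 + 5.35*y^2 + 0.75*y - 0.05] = 6.06*y^2 + 10.7*y + 0.75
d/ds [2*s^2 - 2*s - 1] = 4*s - 2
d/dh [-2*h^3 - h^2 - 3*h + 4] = -6*h^2 - 2*h - 3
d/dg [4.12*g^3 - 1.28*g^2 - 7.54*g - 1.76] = 12.36*g^2 - 2.56*g - 7.54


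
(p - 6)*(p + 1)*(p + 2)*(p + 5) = p^4 + 2*p^3 - 31*p^2 - 92*p - 60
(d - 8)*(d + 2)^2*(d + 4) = d^4 - 44*d^2 - 144*d - 128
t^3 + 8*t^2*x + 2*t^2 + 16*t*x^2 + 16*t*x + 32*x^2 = (t + 2)*(t + 4*x)^2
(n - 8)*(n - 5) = n^2 - 13*n + 40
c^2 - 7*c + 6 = (c - 6)*(c - 1)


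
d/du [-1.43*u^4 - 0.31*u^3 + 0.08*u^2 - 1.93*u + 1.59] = -5.72*u^3 - 0.93*u^2 + 0.16*u - 1.93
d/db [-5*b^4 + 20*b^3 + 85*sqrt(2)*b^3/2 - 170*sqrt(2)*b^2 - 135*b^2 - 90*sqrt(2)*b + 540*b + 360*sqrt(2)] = -20*b^3 + 60*b^2 + 255*sqrt(2)*b^2/2 - 340*sqrt(2)*b - 270*b - 90*sqrt(2) + 540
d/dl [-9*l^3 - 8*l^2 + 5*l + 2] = -27*l^2 - 16*l + 5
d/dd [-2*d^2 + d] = 1 - 4*d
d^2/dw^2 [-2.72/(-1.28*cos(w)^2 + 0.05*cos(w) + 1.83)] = (17.825792*(1 - cos(w)^2)^2 - 0.52224*cos(w)^3 + 34.405008*cos(w)^2 + 0.7956*cos(w) - 30.582048)/(-1.28*cos(w)^2 + 0.05*cos(w) + 1.83)^3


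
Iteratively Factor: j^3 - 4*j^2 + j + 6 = (j - 3)*(j^2 - j - 2) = (j - 3)*(j - 2)*(j + 1)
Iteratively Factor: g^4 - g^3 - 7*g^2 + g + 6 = (g - 1)*(g^3 - 7*g - 6) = (g - 1)*(g + 1)*(g^2 - g - 6) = (g - 1)*(g + 1)*(g + 2)*(g - 3)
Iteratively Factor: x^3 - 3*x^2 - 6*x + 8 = (x + 2)*(x^2 - 5*x + 4) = (x - 4)*(x + 2)*(x - 1)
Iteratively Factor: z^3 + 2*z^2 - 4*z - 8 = (z + 2)*(z^2 - 4) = (z - 2)*(z + 2)*(z + 2)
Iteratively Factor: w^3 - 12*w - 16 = (w + 2)*(w^2 - 2*w - 8) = (w - 4)*(w + 2)*(w + 2)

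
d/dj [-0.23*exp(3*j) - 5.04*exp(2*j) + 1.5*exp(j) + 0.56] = (-0.69*exp(2*j) - 10.08*exp(j) + 1.5)*exp(j)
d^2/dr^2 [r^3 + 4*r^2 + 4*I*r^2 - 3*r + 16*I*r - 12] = 6*r + 8 + 8*I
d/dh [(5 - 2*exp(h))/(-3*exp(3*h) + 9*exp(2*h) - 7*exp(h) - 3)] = (-12*exp(3*h) + 63*exp(2*h) - 90*exp(h) + 41)*exp(h)/(9*exp(6*h) - 54*exp(5*h) + 123*exp(4*h) - 108*exp(3*h) - 5*exp(2*h) + 42*exp(h) + 9)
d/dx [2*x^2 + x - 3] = 4*x + 1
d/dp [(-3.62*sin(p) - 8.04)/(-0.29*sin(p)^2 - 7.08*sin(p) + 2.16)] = (-4.6632*sin(p) + 0.5249*cos(2*p) - 65.2673)*cos(p)/(0.29*sin(p)^2 + 7.08*sin(p) - 2.16)^2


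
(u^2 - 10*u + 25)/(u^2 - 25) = (u - 5)/(u + 5)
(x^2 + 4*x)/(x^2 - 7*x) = (x + 4)/(x - 7)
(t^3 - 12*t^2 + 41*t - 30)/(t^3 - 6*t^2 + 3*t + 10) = (t^2 - 7*t + 6)/(t^2 - t - 2)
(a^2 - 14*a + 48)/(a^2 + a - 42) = (a - 8)/(a + 7)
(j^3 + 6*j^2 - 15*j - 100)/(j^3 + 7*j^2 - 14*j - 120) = (j + 5)/(j + 6)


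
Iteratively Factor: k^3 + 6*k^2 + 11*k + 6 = (k + 3)*(k^2 + 3*k + 2) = (k + 1)*(k + 3)*(k + 2)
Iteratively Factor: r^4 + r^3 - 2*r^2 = (r)*(r^3 + r^2 - 2*r) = r^2*(r^2 + r - 2) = r^2*(r + 2)*(r - 1)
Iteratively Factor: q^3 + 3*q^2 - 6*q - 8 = (q + 1)*(q^2 + 2*q - 8) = (q + 1)*(q + 4)*(q - 2)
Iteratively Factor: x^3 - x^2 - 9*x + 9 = (x - 3)*(x^2 + 2*x - 3) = (x - 3)*(x + 3)*(x - 1)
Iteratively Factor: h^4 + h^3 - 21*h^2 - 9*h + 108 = (h - 3)*(h^3 + 4*h^2 - 9*h - 36) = (h - 3)*(h + 4)*(h^2 - 9) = (h - 3)^2*(h + 4)*(h + 3)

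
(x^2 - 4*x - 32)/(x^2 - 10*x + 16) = (x + 4)/(x - 2)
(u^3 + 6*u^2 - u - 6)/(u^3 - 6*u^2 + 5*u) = (u^2 + 7*u + 6)/(u*(u - 5))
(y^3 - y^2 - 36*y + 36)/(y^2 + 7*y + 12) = (y^3 - y^2 - 36*y + 36)/(y^2 + 7*y + 12)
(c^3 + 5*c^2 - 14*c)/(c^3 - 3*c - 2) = c*(c + 7)/(c^2 + 2*c + 1)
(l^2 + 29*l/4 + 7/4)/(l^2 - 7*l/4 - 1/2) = (l + 7)/(l - 2)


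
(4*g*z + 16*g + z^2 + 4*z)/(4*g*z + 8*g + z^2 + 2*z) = (z + 4)/(z + 2)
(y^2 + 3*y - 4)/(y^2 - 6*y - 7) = (-y^2 - 3*y + 4)/(-y^2 + 6*y + 7)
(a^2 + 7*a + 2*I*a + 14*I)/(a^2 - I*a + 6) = (a + 7)/(a - 3*I)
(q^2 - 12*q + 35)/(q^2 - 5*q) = (q - 7)/q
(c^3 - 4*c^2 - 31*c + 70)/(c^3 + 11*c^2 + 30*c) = (c^2 - 9*c + 14)/(c*(c + 6))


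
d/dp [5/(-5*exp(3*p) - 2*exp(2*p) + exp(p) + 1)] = (75*exp(2*p) + 20*exp(p) - 5)*exp(p)/(5*exp(3*p) + 2*exp(2*p) - exp(p) - 1)^2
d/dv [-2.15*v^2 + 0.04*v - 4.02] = 0.04 - 4.3*v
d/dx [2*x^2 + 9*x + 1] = 4*x + 9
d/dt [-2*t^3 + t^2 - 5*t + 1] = -6*t^2 + 2*t - 5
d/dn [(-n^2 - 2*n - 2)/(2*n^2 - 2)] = (n^2 + 3*n + 1)/(n^4 - 2*n^2 + 1)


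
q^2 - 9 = (q - 3)*(q + 3)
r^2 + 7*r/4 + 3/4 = (r + 3/4)*(r + 1)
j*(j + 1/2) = j^2 + j/2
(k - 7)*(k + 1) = k^2 - 6*k - 7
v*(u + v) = u*v + v^2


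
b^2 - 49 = (b - 7)*(b + 7)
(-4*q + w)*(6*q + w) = -24*q^2 + 2*q*w + w^2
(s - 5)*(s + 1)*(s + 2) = s^3 - 2*s^2 - 13*s - 10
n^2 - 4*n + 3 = (n - 3)*(n - 1)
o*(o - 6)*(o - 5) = o^3 - 11*o^2 + 30*o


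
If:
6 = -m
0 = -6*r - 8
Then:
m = -6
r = -4/3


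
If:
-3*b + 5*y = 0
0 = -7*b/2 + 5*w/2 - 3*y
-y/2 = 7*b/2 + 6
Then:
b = -30/19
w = -318/95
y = -18/19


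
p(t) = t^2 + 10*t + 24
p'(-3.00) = 4.00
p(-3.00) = 3.00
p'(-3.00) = 4.00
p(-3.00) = 3.00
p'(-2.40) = 5.20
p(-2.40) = 5.76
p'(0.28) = 10.56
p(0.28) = 26.88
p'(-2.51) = 4.98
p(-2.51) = 5.20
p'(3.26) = 16.52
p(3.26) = 67.23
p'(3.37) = 16.74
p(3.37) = 69.06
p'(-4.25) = 1.50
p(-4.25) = -0.44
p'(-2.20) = 5.60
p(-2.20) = 6.84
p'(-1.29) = 7.42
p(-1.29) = 12.76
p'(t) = 2*t + 10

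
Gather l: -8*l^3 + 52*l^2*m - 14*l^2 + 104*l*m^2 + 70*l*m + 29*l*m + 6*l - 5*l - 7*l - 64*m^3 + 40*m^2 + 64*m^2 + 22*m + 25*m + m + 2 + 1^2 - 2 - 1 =-8*l^3 + l^2*(52*m - 14) + l*(104*m^2 + 99*m - 6) - 64*m^3 + 104*m^2 + 48*m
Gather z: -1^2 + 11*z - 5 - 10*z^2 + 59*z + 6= -10*z^2 + 70*z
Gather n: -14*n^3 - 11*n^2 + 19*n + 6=-14*n^3 - 11*n^2 + 19*n + 6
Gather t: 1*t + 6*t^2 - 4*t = 6*t^2 - 3*t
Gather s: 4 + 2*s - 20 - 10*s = -8*s - 16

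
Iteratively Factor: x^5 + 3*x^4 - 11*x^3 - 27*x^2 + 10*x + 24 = (x + 2)*(x^4 + x^3 - 13*x^2 - x + 12) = (x - 3)*(x + 2)*(x^3 + 4*x^2 - x - 4) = (x - 3)*(x - 1)*(x + 2)*(x^2 + 5*x + 4) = (x - 3)*(x - 1)*(x + 1)*(x + 2)*(x + 4)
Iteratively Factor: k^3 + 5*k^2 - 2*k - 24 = (k + 3)*(k^2 + 2*k - 8) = (k - 2)*(k + 3)*(k + 4)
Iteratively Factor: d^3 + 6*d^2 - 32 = (d + 4)*(d^2 + 2*d - 8) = (d + 4)^2*(d - 2)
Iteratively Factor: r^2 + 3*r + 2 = (r + 2)*(r + 1)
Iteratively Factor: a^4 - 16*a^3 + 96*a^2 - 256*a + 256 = (a - 4)*(a^3 - 12*a^2 + 48*a - 64) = (a - 4)^2*(a^2 - 8*a + 16) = (a - 4)^3*(a - 4)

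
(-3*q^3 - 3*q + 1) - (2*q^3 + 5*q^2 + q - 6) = -5*q^3 - 5*q^2 - 4*q + 7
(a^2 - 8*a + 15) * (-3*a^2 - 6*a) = -3*a^4 + 18*a^3 + 3*a^2 - 90*a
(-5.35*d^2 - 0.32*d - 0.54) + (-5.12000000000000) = -5.35*d^2 - 0.32*d - 5.66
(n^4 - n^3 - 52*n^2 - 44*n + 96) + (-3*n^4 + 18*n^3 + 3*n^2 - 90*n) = -2*n^4 + 17*n^3 - 49*n^2 - 134*n + 96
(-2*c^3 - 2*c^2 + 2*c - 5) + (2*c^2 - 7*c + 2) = -2*c^3 - 5*c - 3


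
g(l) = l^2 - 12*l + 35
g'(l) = 2*l - 12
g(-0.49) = 41.12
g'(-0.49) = -12.98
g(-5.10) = 122.21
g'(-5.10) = -22.20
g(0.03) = 34.64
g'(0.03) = -11.94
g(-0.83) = 45.65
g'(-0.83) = -13.66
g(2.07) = 14.44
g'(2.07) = -7.86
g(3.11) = 7.35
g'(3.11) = -5.78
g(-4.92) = 118.25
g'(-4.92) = -21.84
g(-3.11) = 81.99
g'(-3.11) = -18.22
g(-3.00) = 80.00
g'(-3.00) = -18.00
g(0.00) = 35.00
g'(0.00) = -12.00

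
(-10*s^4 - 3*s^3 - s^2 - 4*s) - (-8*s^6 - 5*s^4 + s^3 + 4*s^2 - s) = 8*s^6 - 5*s^4 - 4*s^3 - 5*s^2 - 3*s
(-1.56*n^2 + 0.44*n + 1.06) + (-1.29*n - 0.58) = -1.56*n^2 - 0.85*n + 0.48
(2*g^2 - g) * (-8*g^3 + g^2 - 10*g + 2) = -16*g^5 + 10*g^4 - 21*g^3 + 14*g^2 - 2*g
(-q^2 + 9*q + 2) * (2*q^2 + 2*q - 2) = -2*q^4 + 16*q^3 + 24*q^2 - 14*q - 4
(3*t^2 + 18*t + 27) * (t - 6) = 3*t^3 - 81*t - 162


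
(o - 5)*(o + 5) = o^2 - 25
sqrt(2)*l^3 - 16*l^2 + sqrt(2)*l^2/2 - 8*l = l*(l - 8*sqrt(2))*(sqrt(2)*l + sqrt(2)/2)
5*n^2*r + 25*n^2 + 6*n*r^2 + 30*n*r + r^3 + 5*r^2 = (n + r)*(5*n + r)*(r + 5)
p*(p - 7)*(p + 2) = p^3 - 5*p^2 - 14*p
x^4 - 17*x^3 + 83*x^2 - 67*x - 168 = (x - 8)*(x - 7)*(x - 3)*(x + 1)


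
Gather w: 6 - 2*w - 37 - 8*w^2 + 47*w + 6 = -8*w^2 + 45*w - 25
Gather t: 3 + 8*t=8*t + 3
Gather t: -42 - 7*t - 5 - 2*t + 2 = -9*t - 45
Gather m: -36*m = -36*m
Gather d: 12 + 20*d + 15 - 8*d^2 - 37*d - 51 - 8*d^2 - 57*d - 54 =-16*d^2 - 74*d - 78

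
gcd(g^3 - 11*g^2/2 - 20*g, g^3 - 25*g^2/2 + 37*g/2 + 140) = g^2 - 11*g/2 - 20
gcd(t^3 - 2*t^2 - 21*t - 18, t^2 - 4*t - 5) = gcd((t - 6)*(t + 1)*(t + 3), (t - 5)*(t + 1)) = t + 1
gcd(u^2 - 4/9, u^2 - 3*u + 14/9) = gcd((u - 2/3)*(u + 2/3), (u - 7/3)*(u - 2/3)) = u - 2/3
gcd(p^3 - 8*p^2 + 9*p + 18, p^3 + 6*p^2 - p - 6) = p + 1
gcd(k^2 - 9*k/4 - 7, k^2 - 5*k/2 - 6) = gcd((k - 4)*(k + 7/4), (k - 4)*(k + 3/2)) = k - 4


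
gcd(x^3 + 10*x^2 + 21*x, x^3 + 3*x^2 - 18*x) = x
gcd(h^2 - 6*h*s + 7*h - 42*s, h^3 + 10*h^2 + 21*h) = h + 7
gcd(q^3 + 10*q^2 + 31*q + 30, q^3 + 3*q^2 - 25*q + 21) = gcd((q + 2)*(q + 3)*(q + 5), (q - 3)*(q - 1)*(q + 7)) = 1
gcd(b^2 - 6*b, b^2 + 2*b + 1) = 1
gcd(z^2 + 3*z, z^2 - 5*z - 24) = z + 3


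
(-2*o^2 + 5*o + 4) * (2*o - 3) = -4*o^3 + 16*o^2 - 7*o - 12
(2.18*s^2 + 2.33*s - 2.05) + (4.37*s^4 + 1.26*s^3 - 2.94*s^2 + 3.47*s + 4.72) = 4.37*s^4 + 1.26*s^3 - 0.76*s^2 + 5.8*s + 2.67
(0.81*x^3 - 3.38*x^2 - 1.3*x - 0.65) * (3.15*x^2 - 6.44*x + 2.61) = 2.5515*x^5 - 15.8634*x^4 + 19.7863*x^3 - 2.4973*x^2 + 0.793000000000001*x - 1.6965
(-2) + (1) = -1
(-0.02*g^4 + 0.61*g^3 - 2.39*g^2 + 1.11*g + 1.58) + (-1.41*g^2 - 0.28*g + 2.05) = -0.02*g^4 + 0.61*g^3 - 3.8*g^2 + 0.83*g + 3.63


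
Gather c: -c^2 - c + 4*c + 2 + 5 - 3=-c^2 + 3*c + 4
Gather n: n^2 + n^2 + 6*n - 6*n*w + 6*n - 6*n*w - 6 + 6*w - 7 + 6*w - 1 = 2*n^2 + n*(12 - 12*w) + 12*w - 14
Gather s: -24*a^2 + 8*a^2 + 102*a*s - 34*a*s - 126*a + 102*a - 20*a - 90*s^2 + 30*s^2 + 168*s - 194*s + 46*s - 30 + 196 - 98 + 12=-16*a^2 - 44*a - 60*s^2 + s*(68*a + 20) + 80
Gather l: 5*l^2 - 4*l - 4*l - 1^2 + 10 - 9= 5*l^2 - 8*l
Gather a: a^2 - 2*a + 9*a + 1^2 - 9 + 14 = a^2 + 7*a + 6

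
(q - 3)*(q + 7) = q^2 + 4*q - 21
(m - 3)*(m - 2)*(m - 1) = m^3 - 6*m^2 + 11*m - 6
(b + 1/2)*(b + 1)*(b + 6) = b^3 + 15*b^2/2 + 19*b/2 + 3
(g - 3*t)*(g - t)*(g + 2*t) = g^3 - 2*g^2*t - 5*g*t^2 + 6*t^3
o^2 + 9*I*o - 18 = (o + 3*I)*(o + 6*I)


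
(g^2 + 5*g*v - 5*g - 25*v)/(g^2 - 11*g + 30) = (g + 5*v)/(g - 6)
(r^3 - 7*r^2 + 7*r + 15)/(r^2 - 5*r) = r - 2 - 3/r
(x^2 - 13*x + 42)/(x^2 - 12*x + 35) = (x - 6)/(x - 5)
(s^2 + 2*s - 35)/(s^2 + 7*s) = (s - 5)/s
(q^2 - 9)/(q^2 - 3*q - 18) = (q - 3)/(q - 6)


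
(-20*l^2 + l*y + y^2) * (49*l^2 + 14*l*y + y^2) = -980*l^4 - 231*l^3*y + 43*l^2*y^2 + 15*l*y^3 + y^4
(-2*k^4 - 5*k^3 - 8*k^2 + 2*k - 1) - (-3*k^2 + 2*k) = -2*k^4 - 5*k^3 - 5*k^2 - 1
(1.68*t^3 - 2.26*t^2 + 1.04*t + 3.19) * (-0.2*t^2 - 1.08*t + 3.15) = -0.336*t^5 - 1.3624*t^4 + 7.5248*t^3 - 8.8802*t^2 - 0.1692*t + 10.0485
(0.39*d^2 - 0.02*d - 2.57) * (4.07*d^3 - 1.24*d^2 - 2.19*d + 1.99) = 1.5873*d^5 - 0.565*d^4 - 11.2892*d^3 + 4.0067*d^2 + 5.5885*d - 5.1143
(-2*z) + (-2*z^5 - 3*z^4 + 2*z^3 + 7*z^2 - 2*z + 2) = -2*z^5 - 3*z^4 + 2*z^3 + 7*z^2 - 4*z + 2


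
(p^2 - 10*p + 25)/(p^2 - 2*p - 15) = (p - 5)/(p + 3)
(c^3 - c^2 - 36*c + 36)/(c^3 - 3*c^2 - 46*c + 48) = (c - 6)/(c - 8)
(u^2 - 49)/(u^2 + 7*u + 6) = (u^2 - 49)/(u^2 + 7*u + 6)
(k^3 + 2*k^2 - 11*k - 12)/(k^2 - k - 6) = (k^2 + 5*k + 4)/(k + 2)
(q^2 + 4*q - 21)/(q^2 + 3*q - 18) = (q + 7)/(q + 6)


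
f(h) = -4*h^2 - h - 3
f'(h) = -8*h - 1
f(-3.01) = -36.23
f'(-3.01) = 23.08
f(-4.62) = -83.76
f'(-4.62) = 35.96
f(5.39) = -124.60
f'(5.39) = -44.12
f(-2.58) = -27.05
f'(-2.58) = 19.64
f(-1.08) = -6.59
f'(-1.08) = 7.64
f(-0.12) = -2.94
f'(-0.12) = -0.04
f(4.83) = -101.15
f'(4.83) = -39.64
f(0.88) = -6.98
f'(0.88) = -8.04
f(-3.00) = -36.00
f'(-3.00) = 23.00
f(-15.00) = -888.00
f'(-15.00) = 119.00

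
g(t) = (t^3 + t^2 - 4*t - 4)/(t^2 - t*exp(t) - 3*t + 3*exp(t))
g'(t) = (3*t^2 + 2*t - 4)/(t^2 - t*exp(t) - 3*t + 3*exp(t)) + (t^3 + t^2 - 4*t - 4)*(t*exp(t) - 2*t - 2*exp(t) + 3)/(t^2 - t*exp(t) - 3*t + 3*exp(t))^2 = ((3*t^2 + 2*t - 4)*(t^2 - t*exp(t) - 3*t + 3*exp(t)) + (t^3 + t^2 - 4*t - 4)*(t*exp(t) - 2*t - 2*exp(t) + 3))/(t^2 - t*exp(t) - 3*t + 3*exp(t))^2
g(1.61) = -0.78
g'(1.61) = 1.84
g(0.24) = -1.72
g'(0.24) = -1.35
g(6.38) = -0.14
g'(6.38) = 0.11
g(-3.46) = -0.87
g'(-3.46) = 0.73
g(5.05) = -0.42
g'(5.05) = 0.37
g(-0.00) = -1.33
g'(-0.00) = -1.78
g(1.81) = -0.40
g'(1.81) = 1.98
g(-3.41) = -0.83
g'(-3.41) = 0.73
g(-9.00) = -5.70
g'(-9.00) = 0.94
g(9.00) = -0.02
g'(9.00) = 0.01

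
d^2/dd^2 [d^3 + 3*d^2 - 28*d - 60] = 6*d + 6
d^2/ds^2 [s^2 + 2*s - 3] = 2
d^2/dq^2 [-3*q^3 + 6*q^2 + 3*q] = 12 - 18*q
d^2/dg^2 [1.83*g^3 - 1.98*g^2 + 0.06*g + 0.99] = 10.98*g - 3.96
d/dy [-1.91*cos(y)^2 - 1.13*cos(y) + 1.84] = (3.82*cos(y) + 1.13)*sin(y)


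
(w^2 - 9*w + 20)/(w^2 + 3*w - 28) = (w - 5)/(w + 7)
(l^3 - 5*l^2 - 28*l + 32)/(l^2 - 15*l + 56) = (l^2 + 3*l - 4)/(l - 7)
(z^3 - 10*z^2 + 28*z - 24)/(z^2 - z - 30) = (z^2 - 4*z + 4)/(z + 5)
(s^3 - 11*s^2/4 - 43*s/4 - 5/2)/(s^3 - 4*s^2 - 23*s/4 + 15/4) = (4*s^2 + 9*s + 2)/(4*s^2 + 4*s - 3)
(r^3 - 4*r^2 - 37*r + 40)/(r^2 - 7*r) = (r^3 - 4*r^2 - 37*r + 40)/(r*(r - 7))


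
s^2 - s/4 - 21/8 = (s - 7/4)*(s + 3/2)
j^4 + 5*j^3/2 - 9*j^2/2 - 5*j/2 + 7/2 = (j - 1)^2*(j + 1)*(j + 7/2)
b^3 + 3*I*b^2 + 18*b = b*(b - 3*I)*(b + 6*I)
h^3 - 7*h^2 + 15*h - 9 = (h - 3)^2*(h - 1)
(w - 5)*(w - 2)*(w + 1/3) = w^3 - 20*w^2/3 + 23*w/3 + 10/3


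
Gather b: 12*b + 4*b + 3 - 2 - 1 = 16*b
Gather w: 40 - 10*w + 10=50 - 10*w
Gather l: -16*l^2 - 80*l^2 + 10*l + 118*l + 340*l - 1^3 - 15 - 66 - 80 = -96*l^2 + 468*l - 162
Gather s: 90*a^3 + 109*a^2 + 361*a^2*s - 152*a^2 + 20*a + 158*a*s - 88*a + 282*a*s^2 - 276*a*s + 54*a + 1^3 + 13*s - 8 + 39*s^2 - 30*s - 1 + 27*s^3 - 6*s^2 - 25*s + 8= 90*a^3 - 43*a^2 - 14*a + 27*s^3 + s^2*(282*a + 33) + s*(361*a^2 - 118*a - 42)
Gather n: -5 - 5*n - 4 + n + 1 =-4*n - 8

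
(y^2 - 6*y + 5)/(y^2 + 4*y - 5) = (y - 5)/(y + 5)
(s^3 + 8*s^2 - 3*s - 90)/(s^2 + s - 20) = (s^2 + 3*s - 18)/(s - 4)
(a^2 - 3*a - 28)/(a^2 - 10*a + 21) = (a + 4)/(a - 3)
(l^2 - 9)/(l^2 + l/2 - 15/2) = 2*(l - 3)/(2*l - 5)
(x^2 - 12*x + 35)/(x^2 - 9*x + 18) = (x^2 - 12*x + 35)/(x^2 - 9*x + 18)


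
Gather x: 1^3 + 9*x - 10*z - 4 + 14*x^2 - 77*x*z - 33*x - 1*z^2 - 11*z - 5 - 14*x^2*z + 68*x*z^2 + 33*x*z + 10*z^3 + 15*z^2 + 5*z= x^2*(14 - 14*z) + x*(68*z^2 - 44*z - 24) + 10*z^3 + 14*z^2 - 16*z - 8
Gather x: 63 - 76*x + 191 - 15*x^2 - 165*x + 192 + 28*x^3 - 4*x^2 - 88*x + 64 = 28*x^3 - 19*x^2 - 329*x + 510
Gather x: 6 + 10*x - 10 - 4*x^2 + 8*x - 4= -4*x^2 + 18*x - 8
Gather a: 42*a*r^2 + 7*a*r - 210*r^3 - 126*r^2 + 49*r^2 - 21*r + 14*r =a*(42*r^2 + 7*r) - 210*r^3 - 77*r^2 - 7*r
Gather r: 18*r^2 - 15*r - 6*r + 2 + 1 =18*r^2 - 21*r + 3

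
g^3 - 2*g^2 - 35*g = g*(g - 7)*(g + 5)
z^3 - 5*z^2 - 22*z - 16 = (z - 8)*(z + 1)*(z + 2)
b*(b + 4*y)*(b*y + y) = b^3*y + 4*b^2*y^2 + b^2*y + 4*b*y^2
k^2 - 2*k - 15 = (k - 5)*(k + 3)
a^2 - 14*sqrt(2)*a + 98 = (a - 7*sqrt(2))^2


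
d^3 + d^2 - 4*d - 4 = (d - 2)*(d + 1)*(d + 2)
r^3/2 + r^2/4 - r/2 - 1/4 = (r/2 + 1/4)*(r - 1)*(r + 1)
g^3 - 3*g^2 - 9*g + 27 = (g - 3)^2*(g + 3)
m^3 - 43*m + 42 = (m - 6)*(m - 1)*(m + 7)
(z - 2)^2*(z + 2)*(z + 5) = z^4 + 3*z^3 - 14*z^2 - 12*z + 40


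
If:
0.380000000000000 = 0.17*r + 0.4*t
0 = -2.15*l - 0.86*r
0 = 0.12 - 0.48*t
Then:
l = -0.66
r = 1.65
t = 0.25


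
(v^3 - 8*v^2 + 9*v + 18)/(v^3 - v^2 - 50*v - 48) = (v^2 - 9*v + 18)/(v^2 - 2*v - 48)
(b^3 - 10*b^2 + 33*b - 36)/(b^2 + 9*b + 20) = (b^3 - 10*b^2 + 33*b - 36)/(b^2 + 9*b + 20)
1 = 1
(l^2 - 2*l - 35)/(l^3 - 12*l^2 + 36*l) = (l^2 - 2*l - 35)/(l*(l^2 - 12*l + 36))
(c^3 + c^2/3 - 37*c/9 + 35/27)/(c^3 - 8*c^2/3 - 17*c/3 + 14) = (c^2 - 2*c + 5/9)/(c^2 - 5*c + 6)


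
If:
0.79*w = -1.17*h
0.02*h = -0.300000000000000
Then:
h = -15.00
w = 22.22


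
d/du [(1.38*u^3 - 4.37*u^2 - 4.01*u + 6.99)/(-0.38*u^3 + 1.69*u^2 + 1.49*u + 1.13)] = (2.22044604925031e-16*u^5 + 0.671599999999998*u^4 + 1.0648*u^3 + 12.9124*u^2 - 33.5024*u - 14.9464)/(0.1444*u^6 - 1.2844*u^5 + 1.7237*u^4 + 4.1774*u^3 + 6.0395*u^2 + 3.3674*u + 1.2769)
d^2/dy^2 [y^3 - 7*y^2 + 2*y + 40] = 6*y - 14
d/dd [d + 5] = 1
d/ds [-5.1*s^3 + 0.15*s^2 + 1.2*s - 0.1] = -15.3*s^2 + 0.3*s + 1.2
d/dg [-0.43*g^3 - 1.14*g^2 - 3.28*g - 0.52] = -1.29*g^2 - 2.28*g - 3.28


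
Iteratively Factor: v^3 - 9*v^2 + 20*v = (v - 5)*(v^2 - 4*v) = v*(v - 5)*(v - 4)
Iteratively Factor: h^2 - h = (h - 1)*(h)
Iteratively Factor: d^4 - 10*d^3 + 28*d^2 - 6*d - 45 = (d - 3)*(d^3 - 7*d^2 + 7*d + 15) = (d - 3)*(d + 1)*(d^2 - 8*d + 15) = (d - 3)^2*(d + 1)*(d - 5)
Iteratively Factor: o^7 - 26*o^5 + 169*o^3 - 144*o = (o)*(o^6 - 26*o^4 + 169*o^2 - 144) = o*(o - 4)*(o^5 + 4*o^4 - 10*o^3 - 40*o^2 + 9*o + 36) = o*(o - 4)*(o - 3)*(o^4 + 7*o^3 + 11*o^2 - 7*o - 12) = o*(o - 4)*(o - 3)*(o - 1)*(o^3 + 8*o^2 + 19*o + 12) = o*(o - 4)*(o - 3)*(o - 1)*(o + 3)*(o^2 + 5*o + 4) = o*(o - 4)*(o - 3)*(o - 1)*(o + 3)*(o + 4)*(o + 1)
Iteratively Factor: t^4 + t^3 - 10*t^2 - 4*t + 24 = (t - 2)*(t^3 + 3*t^2 - 4*t - 12) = (t - 2)^2*(t^2 + 5*t + 6) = (t - 2)^2*(t + 3)*(t + 2)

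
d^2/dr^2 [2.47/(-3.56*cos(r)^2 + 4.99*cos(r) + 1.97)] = (-125.215168*(1 - cos(r)^2)^2 + 131.634204*cos(r)^3 - 193.401247*cos(r)^2 - 238.987567*cos(r) + 282.86687)/(-3.56*cos(r)^2 + 4.99*cos(r) + 1.97)^3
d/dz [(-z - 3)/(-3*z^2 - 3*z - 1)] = (3*z^2 + 3*z - 3*(z + 3)*(2*z + 1) + 1)/(3*z^2 + 3*z + 1)^2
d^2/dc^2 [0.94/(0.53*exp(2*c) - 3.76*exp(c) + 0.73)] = ((3.5344 - 1.9928*exp(c))*(0.53*exp(2*c) - 3.76*exp(c) + 0.73) + 0.94*(1.06*exp(c) - 3.76)*(2.12*exp(c) - 7.52)*exp(c))*exp(c)/(0.53*exp(2*c) - 3.76*exp(c) + 0.73)^3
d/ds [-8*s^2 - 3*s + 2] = -16*s - 3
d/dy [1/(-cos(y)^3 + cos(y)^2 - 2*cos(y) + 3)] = (-3*cos(y)^2 + 2*cos(y) - 2)*sin(y)/(cos(y)^3 - cos(y)^2 + 2*cos(y) - 3)^2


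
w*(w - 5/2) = w^2 - 5*w/2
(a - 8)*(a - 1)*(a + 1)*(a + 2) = a^4 - 6*a^3 - 17*a^2 + 6*a + 16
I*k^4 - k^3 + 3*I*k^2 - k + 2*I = (k - I)*(k + I)*(k + 2*I)*(I*k + 1)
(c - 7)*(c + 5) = c^2 - 2*c - 35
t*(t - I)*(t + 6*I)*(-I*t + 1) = -I*t^4 + 6*t^3 - I*t^2 + 6*t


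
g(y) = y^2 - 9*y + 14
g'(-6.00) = -21.00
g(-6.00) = 104.00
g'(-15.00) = -39.00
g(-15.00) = 374.00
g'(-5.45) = -19.90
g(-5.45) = 92.75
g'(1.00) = -7.00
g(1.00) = 6.00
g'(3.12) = -2.76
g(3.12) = -4.35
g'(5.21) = 1.42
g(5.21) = -5.75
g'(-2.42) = -13.84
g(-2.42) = 41.64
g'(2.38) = -4.24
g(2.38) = -1.76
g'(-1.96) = -12.92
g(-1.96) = 35.48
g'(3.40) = -2.20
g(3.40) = -5.04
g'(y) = 2*y - 9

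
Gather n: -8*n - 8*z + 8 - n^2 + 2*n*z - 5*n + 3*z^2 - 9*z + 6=-n^2 + n*(2*z - 13) + 3*z^2 - 17*z + 14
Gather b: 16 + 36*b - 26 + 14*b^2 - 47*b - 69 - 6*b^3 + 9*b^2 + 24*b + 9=-6*b^3 + 23*b^2 + 13*b - 70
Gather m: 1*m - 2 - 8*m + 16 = 14 - 7*m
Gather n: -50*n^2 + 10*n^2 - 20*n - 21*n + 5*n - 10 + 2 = -40*n^2 - 36*n - 8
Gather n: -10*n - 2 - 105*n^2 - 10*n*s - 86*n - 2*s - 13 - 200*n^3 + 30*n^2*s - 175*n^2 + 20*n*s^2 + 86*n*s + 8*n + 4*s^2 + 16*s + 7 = -200*n^3 + n^2*(30*s - 280) + n*(20*s^2 + 76*s - 88) + 4*s^2 + 14*s - 8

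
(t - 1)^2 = t^2 - 2*t + 1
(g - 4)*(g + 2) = g^2 - 2*g - 8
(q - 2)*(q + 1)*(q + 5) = q^3 + 4*q^2 - 7*q - 10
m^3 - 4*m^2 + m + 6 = (m - 3)*(m - 2)*(m + 1)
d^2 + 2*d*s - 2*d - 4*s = (d - 2)*(d + 2*s)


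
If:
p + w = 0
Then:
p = -w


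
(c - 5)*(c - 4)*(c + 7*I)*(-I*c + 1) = -I*c^4 + 8*c^3 + 9*I*c^3 - 72*c^2 - 13*I*c^2 + 160*c - 63*I*c + 140*I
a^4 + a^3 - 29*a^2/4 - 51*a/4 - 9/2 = (a - 3)*(a + 1/2)*(a + 3/2)*(a + 2)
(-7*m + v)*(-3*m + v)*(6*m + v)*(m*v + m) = 126*m^4*v + 126*m^4 - 39*m^3*v^2 - 39*m^3*v - 4*m^2*v^3 - 4*m^2*v^2 + m*v^4 + m*v^3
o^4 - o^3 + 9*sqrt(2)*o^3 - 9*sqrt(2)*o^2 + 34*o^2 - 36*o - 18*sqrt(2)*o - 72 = (o - 2)*(o + 1)*(o + 3*sqrt(2))*(o + 6*sqrt(2))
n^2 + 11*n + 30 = (n + 5)*(n + 6)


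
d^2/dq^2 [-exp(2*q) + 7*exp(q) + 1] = (7 - 4*exp(q))*exp(q)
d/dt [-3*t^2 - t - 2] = -6*t - 1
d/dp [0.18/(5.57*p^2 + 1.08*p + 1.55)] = (-2.0052*p - 0.1944)/(5.57*p^2 + 1.08*p + 1.55)^2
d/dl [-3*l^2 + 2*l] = 2 - 6*l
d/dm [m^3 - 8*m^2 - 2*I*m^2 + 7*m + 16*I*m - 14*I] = 3*m^2 - 16*m - 4*I*m + 7 + 16*I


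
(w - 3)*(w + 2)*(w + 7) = w^3 + 6*w^2 - 13*w - 42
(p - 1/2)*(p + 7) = p^2 + 13*p/2 - 7/2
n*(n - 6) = n^2 - 6*n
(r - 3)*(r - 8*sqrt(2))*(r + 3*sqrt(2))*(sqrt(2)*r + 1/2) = sqrt(2)*r^4 - 19*r^3/2 - 3*sqrt(2)*r^3 - 101*sqrt(2)*r^2/2 + 57*r^2/2 - 24*r + 303*sqrt(2)*r/2 + 72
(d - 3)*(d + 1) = d^2 - 2*d - 3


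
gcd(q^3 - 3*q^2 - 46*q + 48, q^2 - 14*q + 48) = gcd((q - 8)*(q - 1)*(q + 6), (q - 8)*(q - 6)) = q - 8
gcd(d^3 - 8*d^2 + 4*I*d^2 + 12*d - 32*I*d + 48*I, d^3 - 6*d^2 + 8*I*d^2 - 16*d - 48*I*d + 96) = d^2 + d*(-6 + 4*I) - 24*I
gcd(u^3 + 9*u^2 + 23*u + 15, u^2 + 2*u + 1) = u + 1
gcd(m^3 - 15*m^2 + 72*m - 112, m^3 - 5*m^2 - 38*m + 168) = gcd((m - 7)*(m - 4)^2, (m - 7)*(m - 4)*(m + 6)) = m^2 - 11*m + 28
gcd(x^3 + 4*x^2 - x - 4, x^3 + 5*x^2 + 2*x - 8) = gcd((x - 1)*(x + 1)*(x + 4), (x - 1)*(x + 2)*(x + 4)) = x^2 + 3*x - 4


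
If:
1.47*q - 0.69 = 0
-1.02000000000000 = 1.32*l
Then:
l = -0.77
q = 0.47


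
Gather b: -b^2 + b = -b^2 + b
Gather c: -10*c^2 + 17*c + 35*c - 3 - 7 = -10*c^2 + 52*c - 10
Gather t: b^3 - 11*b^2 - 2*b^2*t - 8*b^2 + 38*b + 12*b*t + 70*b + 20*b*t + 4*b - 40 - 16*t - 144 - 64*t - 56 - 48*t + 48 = b^3 - 19*b^2 + 112*b + t*(-2*b^2 + 32*b - 128) - 192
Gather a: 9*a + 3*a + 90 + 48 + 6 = 12*a + 144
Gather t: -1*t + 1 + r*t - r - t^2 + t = r*t - r - t^2 + 1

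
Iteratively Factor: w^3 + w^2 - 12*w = (w - 3)*(w^2 + 4*w) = (w - 3)*(w + 4)*(w)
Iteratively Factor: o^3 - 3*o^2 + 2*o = (o)*(o^2 - 3*o + 2) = o*(o - 2)*(o - 1)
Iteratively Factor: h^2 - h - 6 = (h - 3)*(h + 2)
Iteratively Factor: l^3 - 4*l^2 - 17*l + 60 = (l + 4)*(l^2 - 8*l + 15) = (l - 3)*(l + 4)*(l - 5)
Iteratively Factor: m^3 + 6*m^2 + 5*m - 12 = (m - 1)*(m^2 + 7*m + 12) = (m - 1)*(m + 4)*(m + 3)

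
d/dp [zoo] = 0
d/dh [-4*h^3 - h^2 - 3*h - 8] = -12*h^2 - 2*h - 3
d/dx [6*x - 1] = 6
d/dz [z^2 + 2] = 2*z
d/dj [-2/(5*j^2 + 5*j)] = 2*(2*j + 1)/(5*j^2*(j + 1)^2)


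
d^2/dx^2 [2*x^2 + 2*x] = 4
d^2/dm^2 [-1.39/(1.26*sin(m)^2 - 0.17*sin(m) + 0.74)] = (8.827056*sin(m)^4 - 0.893214*sin(m)^3 - 18.384557*sin(m)^2 + 1.96129*sin(m) + 2.51173)/(1.26*sin(m)^2 - 0.17*sin(m) + 0.74)^3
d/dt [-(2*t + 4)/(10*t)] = 2/(5*t^2)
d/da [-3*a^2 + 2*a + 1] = 2 - 6*a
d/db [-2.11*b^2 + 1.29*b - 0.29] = 1.29 - 4.22*b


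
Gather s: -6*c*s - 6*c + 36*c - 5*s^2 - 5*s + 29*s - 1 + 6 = 30*c - 5*s^2 + s*(24 - 6*c) + 5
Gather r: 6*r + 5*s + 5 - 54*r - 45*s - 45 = -48*r - 40*s - 40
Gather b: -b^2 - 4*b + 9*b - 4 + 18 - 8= -b^2 + 5*b + 6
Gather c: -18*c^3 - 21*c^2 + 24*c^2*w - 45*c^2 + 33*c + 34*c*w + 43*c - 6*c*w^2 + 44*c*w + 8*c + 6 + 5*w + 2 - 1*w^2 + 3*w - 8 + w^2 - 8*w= -18*c^3 + c^2*(24*w - 66) + c*(-6*w^2 + 78*w + 84)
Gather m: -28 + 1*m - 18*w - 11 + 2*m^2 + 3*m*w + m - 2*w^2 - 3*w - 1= 2*m^2 + m*(3*w + 2) - 2*w^2 - 21*w - 40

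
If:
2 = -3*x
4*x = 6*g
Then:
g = -4/9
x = -2/3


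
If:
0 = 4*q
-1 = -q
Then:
No Solution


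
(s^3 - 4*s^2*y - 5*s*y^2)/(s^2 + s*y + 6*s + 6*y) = s*(s - 5*y)/(s + 6)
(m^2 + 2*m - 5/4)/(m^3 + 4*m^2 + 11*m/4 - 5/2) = 1/(m + 2)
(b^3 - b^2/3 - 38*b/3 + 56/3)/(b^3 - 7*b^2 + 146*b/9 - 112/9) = 3*(b + 4)/(3*b - 8)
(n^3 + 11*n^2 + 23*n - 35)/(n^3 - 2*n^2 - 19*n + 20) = (n^2 + 12*n + 35)/(n^2 - n - 20)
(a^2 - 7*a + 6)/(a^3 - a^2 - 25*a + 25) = (a - 6)/(a^2 - 25)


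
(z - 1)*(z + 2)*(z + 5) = z^3 + 6*z^2 + 3*z - 10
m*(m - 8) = m^2 - 8*m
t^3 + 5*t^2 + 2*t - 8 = (t - 1)*(t + 2)*(t + 4)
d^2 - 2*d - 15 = (d - 5)*(d + 3)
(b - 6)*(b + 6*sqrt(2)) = b^2 - 6*b + 6*sqrt(2)*b - 36*sqrt(2)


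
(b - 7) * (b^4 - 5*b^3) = b^5 - 12*b^4 + 35*b^3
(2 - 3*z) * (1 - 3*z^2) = 9*z^3 - 6*z^2 - 3*z + 2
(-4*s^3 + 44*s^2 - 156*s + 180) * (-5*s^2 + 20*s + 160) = 20*s^5 - 300*s^4 + 1020*s^3 + 3020*s^2 - 21360*s + 28800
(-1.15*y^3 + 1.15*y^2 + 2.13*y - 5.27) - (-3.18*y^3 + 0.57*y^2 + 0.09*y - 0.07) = 2.03*y^3 + 0.58*y^2 + 2.04*y - 5.2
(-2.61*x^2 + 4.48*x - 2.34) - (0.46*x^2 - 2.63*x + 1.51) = -3.07*x^2 + 7.11*x - 3.85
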